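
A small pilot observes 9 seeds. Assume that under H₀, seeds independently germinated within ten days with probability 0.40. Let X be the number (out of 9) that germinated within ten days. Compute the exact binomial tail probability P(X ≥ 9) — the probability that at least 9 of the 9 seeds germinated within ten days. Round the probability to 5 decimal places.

P = 0.00026

X ~ Binomial(n=9, p=0.40).
P(X ≥ 9) = C(9,9)·0.40^9·0.60^0.
= 0.000262 = 0.00026.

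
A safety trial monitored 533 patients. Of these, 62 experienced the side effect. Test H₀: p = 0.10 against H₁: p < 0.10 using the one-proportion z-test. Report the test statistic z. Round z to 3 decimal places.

z = 1.256

The sample proportion is 62/533 = 0.11632.
SE₀ = √(0.10·0.90/533) = 0.012994.
z = (0.11632 − 0.10)/0.012994 = 0.01632/0.012994 = 1.256.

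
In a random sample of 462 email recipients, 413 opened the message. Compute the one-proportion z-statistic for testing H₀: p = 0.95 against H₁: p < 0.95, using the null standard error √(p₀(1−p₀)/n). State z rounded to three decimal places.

z = -5.529

With x = 413 successes in n = 462, p̂ = 0.89394.
Null standard error: √(0.95·0.05/462) = √0.000102814 = 0.010140.
z = (0.89394 − 0.95)/0.010140 = -0.05606/0.010140 = -5.529.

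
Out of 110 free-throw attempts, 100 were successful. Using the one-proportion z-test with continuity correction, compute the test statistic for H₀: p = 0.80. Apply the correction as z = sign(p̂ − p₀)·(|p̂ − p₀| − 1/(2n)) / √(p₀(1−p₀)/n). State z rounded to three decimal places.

Sample proportion p̂ = 100/110 = 0.90909. p̂ − p₀ = 0.109091.
Continuity correction 1/(2n) = 1/220 = 0.004545.
Corrected numerator: |0.109091| − 0.004545 = 0.104546.
Null standard error: √(0.80·0.20/110) = √0.001454545 = 0.038139.
z = +0.104546/0.038139 = 2.741.

z = 2.741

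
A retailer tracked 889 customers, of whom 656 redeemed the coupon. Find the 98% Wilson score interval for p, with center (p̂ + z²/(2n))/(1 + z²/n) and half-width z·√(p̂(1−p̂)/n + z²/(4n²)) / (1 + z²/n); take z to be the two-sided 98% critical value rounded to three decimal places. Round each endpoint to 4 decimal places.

(0.7022, 0.7707)

Here p̂ = 656/889 = 0.73791 and z = 2.326 (z² = 5.410276).
1 + z²/n = 1.006086.
Center = (0.73791 + 0.003043)/1.006086 = 0.73647.
Radicand: p̂(1−p̂)/n + z²/(4n²) = 0.000217548 + 0.000001711 = 0.000219259.
Half-width = 2.326·√0.000219259/1.006086 = 0.03423.
CI: 0.73647 ± 0.03423 = (0.7022, 0.7707).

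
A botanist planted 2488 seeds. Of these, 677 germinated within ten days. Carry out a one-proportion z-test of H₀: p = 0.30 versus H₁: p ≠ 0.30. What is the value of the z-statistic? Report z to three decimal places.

p̂ = 677/2488 = 0.27211.
Under H₀, SE = √(p₀(1−p₀)/n) = √(0.30·0.70/2488) = √0.000084405 = 0.009187.
Test statistic: z = -0.02789/0.009187 = -3.036.

z = -3.036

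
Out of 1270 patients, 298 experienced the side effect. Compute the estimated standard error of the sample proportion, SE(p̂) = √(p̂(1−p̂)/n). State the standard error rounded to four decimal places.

p̂ = 298/1270 = 0.23465.
p̂(1−p̂) = 0.179589.
Dividing by n and taking the root: √0.000141409 = 0.0119.

SE = 0.0119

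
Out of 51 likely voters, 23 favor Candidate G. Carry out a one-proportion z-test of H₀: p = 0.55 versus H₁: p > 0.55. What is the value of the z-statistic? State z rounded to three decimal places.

p̂ = 23/51 = 0.45098.
Null standard error: √(0.55·0.45/51) = √0.004852941 = 0.069663.
Test statistic: z = -0.09902/0.069663 = -1.421.

z = -1.421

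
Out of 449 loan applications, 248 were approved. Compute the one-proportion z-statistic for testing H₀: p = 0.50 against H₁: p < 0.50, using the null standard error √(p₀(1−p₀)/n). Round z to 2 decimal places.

p̂ = 248/449 = 0.55234.
Null standard error: √(0.50·0.50/449) = √0.000556793 = 0.023596.
z = (0.55234 − 0.50)/0.023596 = 0.05234/0.023596 = 2.22.

z = 2.22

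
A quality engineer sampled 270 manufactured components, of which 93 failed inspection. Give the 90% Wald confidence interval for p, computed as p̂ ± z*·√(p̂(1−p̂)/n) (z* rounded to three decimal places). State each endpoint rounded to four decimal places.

(0.2969, 0.3920)

Sample proportion p̂ = 93/270 = 0.34444.
Standard error of p̂: √(0.225802/270) = √0.000836305 = 0.028919.
For 90% confidence, z* = 1.645.
Margin = 1.645·0.028919 = 0.04757.
So the interval runs from 0.2969 to 0.3920.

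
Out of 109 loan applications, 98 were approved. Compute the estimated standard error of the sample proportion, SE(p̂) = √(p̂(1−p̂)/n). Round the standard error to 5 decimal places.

SE = 0.02885

The sample proportion is 98/109 = 0.89908.
p̂(1−p̂) = 0.89908·0.10092 = 0.090735.
Dividing by n and taking the root: √0.000832431 = 0.02885.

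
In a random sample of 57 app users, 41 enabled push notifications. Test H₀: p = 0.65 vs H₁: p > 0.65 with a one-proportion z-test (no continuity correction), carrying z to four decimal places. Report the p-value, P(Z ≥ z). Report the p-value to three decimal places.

Sample proportion p̂ = 41/57 = 0.71930.
SE₀ = √(0.65·0.35/57) = 0.063176.
z = (p̂ − p₀)/SE = (41/57 − 0.65)/0.063176 ≈ 1.0969.
p-value = P(Z ≥ z) with z = 1.0969 → 0.136.

p-value = 0.136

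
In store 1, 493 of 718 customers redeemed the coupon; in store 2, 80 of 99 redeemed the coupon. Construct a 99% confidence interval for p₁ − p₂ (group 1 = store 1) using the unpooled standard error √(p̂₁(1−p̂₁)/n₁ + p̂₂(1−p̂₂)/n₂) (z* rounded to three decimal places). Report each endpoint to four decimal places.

(-0.2327, -0.0102)

p̂₁ = 493/718 = 0.68663, p̂₂ = 80/99 = 0.80808; p̂₁ − p̂₂ = -0.12145.
Unpooled SE = √(p̂₁(1−p̂₁)/n₁ + p̂₂(1−p̂₂)/n₂) = √(0.000299679 + 0.001566527) = 0.043200.
For 99% confidence, z* = 2.576. Margin of error = 0.11128.
So the interval runs from -0.2327 to -0.0102.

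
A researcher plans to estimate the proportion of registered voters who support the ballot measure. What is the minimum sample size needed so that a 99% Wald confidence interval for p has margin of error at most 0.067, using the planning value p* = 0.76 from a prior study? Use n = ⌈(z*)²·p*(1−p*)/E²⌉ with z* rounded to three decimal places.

The 99% critical value is z* = 2.576.
p*(1−p*) = 0.76·0.24 = 0.1824.
Required n before rounding: 6.635776 × 0.1824 / 0.067² = 269.629.
⌈269.629⌉ = 270.

n = 270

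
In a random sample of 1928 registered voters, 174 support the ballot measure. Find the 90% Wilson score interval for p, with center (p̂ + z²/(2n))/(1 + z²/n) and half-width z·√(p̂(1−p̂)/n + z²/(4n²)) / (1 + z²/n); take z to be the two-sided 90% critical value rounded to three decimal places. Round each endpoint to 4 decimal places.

(0.0801, 0.1016)

Here p̂ = 174/1928 = 0.09025 and z = 1.645 (z² = 2.706025).
Denominator 1 + z²/n = 1 + 2.706025/1928 = 1.001404.
Center = (0.09025 + 0.000702)/1.001404 = 0.09082.
Radicand: p̂(1−p̂)/n + z²/(4n²) = 0.000042585 + 0.000000182 = 0.000042767.
Half-width = 1.645·√0.000042767/1.001404 = 0.01074.
So the interval runs from 0.0801 to 0.1016.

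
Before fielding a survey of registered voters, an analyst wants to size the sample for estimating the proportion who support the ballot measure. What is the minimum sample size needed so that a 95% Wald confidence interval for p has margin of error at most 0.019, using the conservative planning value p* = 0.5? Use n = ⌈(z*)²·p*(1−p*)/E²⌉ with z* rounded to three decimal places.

n = 2661

The 95% critical value is z* = 1.960.
p*(1−p*) = 0.50·0.50 = 0.2500.
(z*)²·p*(1−p*)/E² = 3.841600·0.2500/0.000361 = 2660.388.
⌈2660.388⌉ = 2661.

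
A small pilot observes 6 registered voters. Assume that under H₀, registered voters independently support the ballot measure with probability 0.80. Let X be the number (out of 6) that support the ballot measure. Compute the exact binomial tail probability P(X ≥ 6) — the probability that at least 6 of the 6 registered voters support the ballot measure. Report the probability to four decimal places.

X is binomial with n = 6 and p = 0.80.
P(X ≥ 6) = C(6,6)·0.80^6·0.20^0.
= 0.262144 = 0.2621.

P = 0.2621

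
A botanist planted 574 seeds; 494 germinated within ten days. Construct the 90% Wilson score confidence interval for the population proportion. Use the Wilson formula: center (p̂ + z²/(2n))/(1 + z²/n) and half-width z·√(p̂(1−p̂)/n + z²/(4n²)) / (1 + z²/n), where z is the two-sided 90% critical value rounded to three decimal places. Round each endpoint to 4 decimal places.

p̂ = 494/574 = 0.86063; z = 1.645, so z² = 2.706025.
Denominator 1 + z²/n = 1 + 2.706025/574 = 1.004714.
Adjusted center: (0.86063 + z²/(2n))/1.004714 = 0.85894.
Radicand: p̂(1−p̂)/n + z²/(4n²) = 0.000208969 + 0.000002053 = 0.000211022.
Half-width = 1.645·√0.000211022/1.004714 = 0.02378.
So the interval runs from 0.8352 to 0.8827.

(0.8352, 0.8827)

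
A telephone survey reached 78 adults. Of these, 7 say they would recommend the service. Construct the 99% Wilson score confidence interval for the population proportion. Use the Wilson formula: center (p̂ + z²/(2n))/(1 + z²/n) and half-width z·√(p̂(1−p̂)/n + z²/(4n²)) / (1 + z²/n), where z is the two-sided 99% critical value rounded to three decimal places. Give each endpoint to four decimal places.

Here p̂ = 7/78 = 0.08974 and z = 2.576 (z² = 6.635776).
1 + z²/n = 1.085074.
Center = (0.08974 + 0.042537)/1.085074 = 0.12191.
Radicand: p̂(1−p̂)/n + z²/(4n²) = 0.001047304 + 0.000272673 = 0.001319977.
Half-width = 2.576·√0.001319977/1.085074 = 0.08625.
Interval: 0.12191 ± 0.08625 → (0.0357, 0.2082).

(0.0357, 0.2082)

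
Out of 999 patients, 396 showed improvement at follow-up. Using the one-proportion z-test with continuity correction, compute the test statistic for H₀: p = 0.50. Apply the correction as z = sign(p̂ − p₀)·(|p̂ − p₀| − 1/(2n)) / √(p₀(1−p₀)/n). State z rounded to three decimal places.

p̂ = 396/999 = 0.39640. p̂ − p₀ = -0.103604.
1/(2n) = 0.000501.
Corrected numerator: |-0.103604| − 0.000501 = 0.103103.
Null standard error: √(0.50·0.50/999) = √0.000250250 = 0.015819.
z = −0.103103/0.015819 = -6.518.

z = -6.518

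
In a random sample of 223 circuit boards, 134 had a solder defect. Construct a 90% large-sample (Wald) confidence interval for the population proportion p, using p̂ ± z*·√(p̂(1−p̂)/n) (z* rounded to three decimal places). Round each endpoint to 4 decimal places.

(0.5470, 0.6548)

The sample proportion is 134/223 = 0.60090.
Standard error of p̂: √(0.239820/223) = √0.001075425 = 0.032794.
The 90% critical value is z* = 1.645.
Margin = 1.645·0.032794 = 0.05395.
So the interval runs from 0.5470 to 0.6548.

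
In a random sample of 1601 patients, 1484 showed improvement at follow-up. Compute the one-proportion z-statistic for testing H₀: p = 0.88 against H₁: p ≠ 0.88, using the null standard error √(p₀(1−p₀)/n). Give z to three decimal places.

z = 5.777

Sample proportion p̂ = 1484/1601 = 0.92692.
Null standard error: √(0.88·0.12/1601) = √0.000065959 = 0.008122.
z = (0.92692 − 0.88)/0.008122 = 0.04692/0.008122 = 5.777.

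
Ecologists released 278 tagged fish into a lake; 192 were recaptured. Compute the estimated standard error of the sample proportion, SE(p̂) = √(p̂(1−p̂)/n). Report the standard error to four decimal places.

Sample proportion p̂ = 192/278 = 0.69065.
p̂(1−p̂) = 0.69065·0.30935 = 0.213653.
SE = √(0.213653/278) = 0.0277.

SE = 0.0277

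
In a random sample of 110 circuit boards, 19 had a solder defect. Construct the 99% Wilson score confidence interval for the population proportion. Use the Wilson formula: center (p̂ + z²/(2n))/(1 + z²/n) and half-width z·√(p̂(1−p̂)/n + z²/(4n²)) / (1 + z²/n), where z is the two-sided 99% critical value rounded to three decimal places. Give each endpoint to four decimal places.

(0.0993, 0.2834)

Here p̂ = 19/110 = 0.17273 and z = 2.576 (z² = 6.635776).
Denominator 1 + z²/n = 1 + 6.635776/110 = 1.060325.
Center = (0.17273 + 0.030163)/1.060325 = 0.19135.
Radicand: p̂(1−p̂)/n + z²/(4n²) = 0.001299023 + 0.000137103 = 0.001436126.
Half-width = z·√(radicand)/denom = 2.576·0.037896/1.060325 = 0.09207.
Interval: 0.19135 ± 0.09207 → (0.0993, 0.2834).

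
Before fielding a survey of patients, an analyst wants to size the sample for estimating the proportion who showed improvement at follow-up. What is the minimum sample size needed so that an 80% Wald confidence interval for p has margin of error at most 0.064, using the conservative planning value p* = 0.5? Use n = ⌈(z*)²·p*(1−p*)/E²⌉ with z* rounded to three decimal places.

n = 101

z* = 1.282 at the 80% level.
p*(1−p*) = 0.50·0.50 = 0.2500.
(z*)²·p*(1−p*)/E² = 1.643524·0.2500/0.004096 = 100.313.
⌈100.313⌉ = 101.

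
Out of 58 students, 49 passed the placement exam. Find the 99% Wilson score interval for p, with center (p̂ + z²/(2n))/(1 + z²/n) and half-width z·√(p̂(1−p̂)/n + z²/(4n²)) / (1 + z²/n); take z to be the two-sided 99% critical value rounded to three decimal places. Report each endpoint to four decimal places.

(0.6881, 0.9307)

Here p̂ = 49/58 = 0.84483 and z = 2.576 (z² = 6.635776).
Denominator 1 + z²/n = 1 + 6.635776/58 = 1.114410.
Adjusted center: (0.84483 + z²/(2n))/1.114410 = 0.80943.
Radicand: p̂(1−p̂)/n + z²/(4n²) = 0.002260240 + 0.000493146 = 0.002753386.
Half-width = z·√(radicand)/denom = 2.576·0.052473/1.114410 = 0.12129.
So the interval runs from 0.6881 to 0.9307.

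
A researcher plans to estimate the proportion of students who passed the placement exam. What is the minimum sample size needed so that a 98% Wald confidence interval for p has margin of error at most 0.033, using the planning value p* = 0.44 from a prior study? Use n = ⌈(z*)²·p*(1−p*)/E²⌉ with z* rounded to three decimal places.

The 98% critical value is z* = 2.326.
p*(1−p*) = 0.2464.
(z*)²·p*(1−p*)/E² = 5.410276·0.2464/0.001089 = 1224.143.
⌈1224.143⌉ = 1225.

n = 1225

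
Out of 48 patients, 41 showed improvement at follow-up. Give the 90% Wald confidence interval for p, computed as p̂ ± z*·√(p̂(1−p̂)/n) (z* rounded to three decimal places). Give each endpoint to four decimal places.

The sample proportion is 41/48 = 0.85417.
Standard error of p̂: √(0.124566/48) = √0.002595124 = 0.050942.
The 90% critical value is z* = 1.645.
Margin = 1.645·0.050942 = 0.08380.
CI: 0.85417 ± 0.08380 = (0.7704, 0.9380).

(0.7704, 0.9380)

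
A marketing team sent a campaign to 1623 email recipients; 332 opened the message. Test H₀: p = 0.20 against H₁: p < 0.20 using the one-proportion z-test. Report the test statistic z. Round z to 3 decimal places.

z = 0.459

The sample proportion is 332/1623 = 0.20456.
Under H₀, SE = √(p₀(1−p₀)/n) = √(0.20·0.80/1623) = √0.000098583 = 0.009929.
z = (0.20456 − 0.20)/0.009929 = 0.00456/0.009929 = 0.459.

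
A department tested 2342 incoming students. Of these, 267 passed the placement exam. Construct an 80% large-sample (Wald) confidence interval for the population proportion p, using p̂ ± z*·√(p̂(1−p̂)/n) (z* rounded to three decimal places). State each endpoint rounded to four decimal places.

(0.1056, 0.1224)

Sample proportion p̂ = 267/2342 = 0.11401.
SE(p̂) = √(0.11401·0.88599/2342) = 0.006567.
The 80% critical value is z* = 1.282.
Margin of error: 1.282 × 0.006567 = 0.00842.
So the interval runs from 0.1056 to 0.1224.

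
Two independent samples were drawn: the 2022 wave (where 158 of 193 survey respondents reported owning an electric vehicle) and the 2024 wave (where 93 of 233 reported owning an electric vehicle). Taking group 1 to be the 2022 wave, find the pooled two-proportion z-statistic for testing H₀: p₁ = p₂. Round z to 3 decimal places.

z = 8.761

p̂₁ = 158/193 = 0.81865, p̂₂ = 93/233 = 0.39914.
Pooling: p̂ = 251/426 = 0.58920.
SE = √[p̂(1−p̂)(1/n₁+1/n₂)] = √[0.58920·0.41080·(1/193+1/233)] ≈ 0.047884.
z = (p̂₁ − p̂₂)/SE = (0.81865 − 0.39914)/0.047884 = 0.41951/0.047884 = 8.761.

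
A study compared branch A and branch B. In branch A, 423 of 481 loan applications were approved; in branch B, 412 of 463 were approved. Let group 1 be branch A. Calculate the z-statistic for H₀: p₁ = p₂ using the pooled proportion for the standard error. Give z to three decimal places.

Sample proportions: p̂₁ = 423/481 = 0.87942 and p̂₂ = 412/463 = 0.88985.
Pooling: p̂ = 835/944 = 0.88453.
Pooled SE = √[0.1021337·0.00423883] ≈ 0.020807.
z = -0.01043/0.020807 = -0.501.

z = -0.501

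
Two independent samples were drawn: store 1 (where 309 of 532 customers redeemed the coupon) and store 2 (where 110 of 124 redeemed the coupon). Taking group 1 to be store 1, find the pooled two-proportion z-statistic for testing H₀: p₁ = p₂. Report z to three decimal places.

z = -6.394

p̂₁ = 309/532 = 0.58083, p̂₂ = 110/124 = 0.88710.
Pooled p̂ = (309+110)/(532+124) = 419/656 = 0.63872.
Pooled SE = √[0.2307569·0.00994422] ≈ 0.047903.
z = (p̂₁ − p̂₂)/SE = (0.58083 − 0.88710)/0.047903 = -0.30627/0.047903 = -6.394.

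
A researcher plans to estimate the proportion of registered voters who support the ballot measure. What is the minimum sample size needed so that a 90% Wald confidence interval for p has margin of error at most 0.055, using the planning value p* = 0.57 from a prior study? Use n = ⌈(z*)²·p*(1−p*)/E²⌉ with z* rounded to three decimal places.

The 90% critical value is z* = 1.645.
p*(1−p*) = 0.57·0.43 = 0.2451.
(z*)²·p*(1−p*)/E² = 2.706025·0.2451/0.003025 = 219.255.
Rounding up, n = 220.

n = 220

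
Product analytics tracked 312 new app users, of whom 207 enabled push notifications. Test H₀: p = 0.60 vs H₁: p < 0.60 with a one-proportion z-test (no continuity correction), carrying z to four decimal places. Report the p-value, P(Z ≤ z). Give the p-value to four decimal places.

p-value = 0.9889

p̂ = 207/312 = 0.66346.
Under H₀, SE = √(p₀(1−p₀)/n) = √(0.60·0.40/312) = √0.000769231 = 0.027735.
z = (p̂ − p₀)/SE = (207/312 − 0.60)/0.027735 ≈ 2.2881.
From the standard normal, P(Z ≤ z) = 0.9889.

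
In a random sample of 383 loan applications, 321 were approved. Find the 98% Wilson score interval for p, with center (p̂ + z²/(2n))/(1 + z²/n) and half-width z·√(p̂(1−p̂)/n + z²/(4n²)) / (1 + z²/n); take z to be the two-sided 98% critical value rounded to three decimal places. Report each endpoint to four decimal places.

Here p̂ = 321/383 = 0.83812 and z = 2.326 (z² = 5.410276).
1 + z²/n = 1.014126.
Center = (0.83812 + 0.007063)/1.014126 = 0.83341.
Radicand: p̂(1−p̂)/n + z²/(4n²) = 0.000354242 + 0.000009221 = 0.000363463.
Half-width = 2.326·√0.000363463/1.014126 = 0.04373.
CI: 0.83341 ± 0.04373 = (0.7897, 0.8771).

(0.7897, 0.8771)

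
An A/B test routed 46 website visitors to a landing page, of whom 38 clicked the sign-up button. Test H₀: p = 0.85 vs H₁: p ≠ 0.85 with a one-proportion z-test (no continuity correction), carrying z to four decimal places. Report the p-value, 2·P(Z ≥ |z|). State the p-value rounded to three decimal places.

p̂ = 38/46 = 0.82609.
Under H₀, SE = √(p₀(1−p₀)/n) = √(0.85·0.15/46) = √0.002771739 = 0.052647.
z = (p̂ − p₀)/SE = (38/46 − 0.85)/0.052647 ≈ -0.4542.
p-value = 2·P(Z ≥ |z|) with z = -0.4542 → 0.650.

p-value = 0.650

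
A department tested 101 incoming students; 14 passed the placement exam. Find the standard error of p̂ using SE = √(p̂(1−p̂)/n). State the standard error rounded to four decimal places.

SE = 0.0344

p̂ = 14/101 = 0.13861.
p̂(1−p̂) = 0.119397.
SE = √(0.119397/101) = 0.0344.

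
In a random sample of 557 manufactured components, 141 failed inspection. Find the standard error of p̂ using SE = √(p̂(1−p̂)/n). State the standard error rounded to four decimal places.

The sample proportion is 141/557 = 0.25314.
p̂(1−p̂) = 0.189060.
Dividing by n and taking the root: √0.000339425 = 0.0184.

SE = 0.0184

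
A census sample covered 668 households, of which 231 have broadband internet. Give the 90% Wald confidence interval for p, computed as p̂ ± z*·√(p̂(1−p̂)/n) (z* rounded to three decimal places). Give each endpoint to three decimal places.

The sample proportion is 231/668 = 0.34581.
Standard error of p̂: √(0.226225/668) = √0.000338660 = 0.018403.
The 90% critical value is z* = 1.645.
Margin of error: 1.645 × 0.018403 = 0.03027.
CI: 0.34581 ± 0.03027 = (0.316, 0.376).

(0.316, 0.376)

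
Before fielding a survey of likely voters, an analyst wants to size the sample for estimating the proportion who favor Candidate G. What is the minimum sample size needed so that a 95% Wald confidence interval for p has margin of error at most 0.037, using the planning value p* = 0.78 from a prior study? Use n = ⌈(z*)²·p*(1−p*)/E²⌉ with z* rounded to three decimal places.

n = 482

The 95% critical value is z* = 1.960.
p*(1−p*) = 0.1716.
Required n before rounding: 3.841600 × 0.1716 / 0.037² = 481.533.
Rounding up, n = 482.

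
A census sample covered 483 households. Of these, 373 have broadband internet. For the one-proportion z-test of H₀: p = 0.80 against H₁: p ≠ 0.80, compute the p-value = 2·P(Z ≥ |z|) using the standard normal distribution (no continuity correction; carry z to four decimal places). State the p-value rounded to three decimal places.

p-value = 0.127

Sample proportion p̂ = 373/483 = 0.77226.
Under H₀, SE = √(p₀(1−p₀)/n) = √(0.80·0.20/483) = √0.000331263 = 0.018201.
z = (p̂ − p₀)/SE = (373/483 − 0.80)/0.018201 ≈ -1.5243.
From the standard normal, 2·P(Z ≥ |z|) = 0.127.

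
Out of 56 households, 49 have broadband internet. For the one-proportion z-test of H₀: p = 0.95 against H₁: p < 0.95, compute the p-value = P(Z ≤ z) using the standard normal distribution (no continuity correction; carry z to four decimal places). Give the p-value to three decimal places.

p-value = 0.005

With x = 49 successes in n = 56, p̂ = 0.87500.
Null standard error: √(0.95·0.05/56) = √0.000848214 = 0.029124.
Test statistic (full precision, shown to 4 dp): z = (49/56 − 0.95)/SE₀ ≈ -2.5752.
p-value = P(Z ≤ z) with z = -2.5752 → 0.005.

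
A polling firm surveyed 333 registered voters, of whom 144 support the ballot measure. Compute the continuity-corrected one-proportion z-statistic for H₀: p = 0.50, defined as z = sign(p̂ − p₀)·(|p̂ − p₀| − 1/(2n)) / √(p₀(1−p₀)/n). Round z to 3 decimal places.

The sample proportion is 144/333 = 0.43243. p̂ − p₀ = -0.067568.
1/(2n) = 0.001502.
Corrected numerator: |-0.067568| − 0.001502 = 0.066066.
Null standard error: √(0.50·0.50/333) = √0.000750751 = 0.027400.
z = −0.066066/0.027400 = -2.411.

z = -2.411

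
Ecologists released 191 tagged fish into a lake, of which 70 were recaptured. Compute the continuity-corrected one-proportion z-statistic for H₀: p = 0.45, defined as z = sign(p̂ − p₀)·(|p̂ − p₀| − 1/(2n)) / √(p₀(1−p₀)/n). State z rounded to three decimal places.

With x = 70 successes in n = 191, p̂ = 0.36649. p̂ − p₀ = -0.083508.
1/(2n) = 0.002618.
Corrected numerator: |-0.083508| − 0.002618 = 0.080890.
Under H₀, SE = √(p₀(1−p₀)/n) = √(0.45·0.55/191) = √0.001295812 = 0.035997.
z = (−)0.080890/0.035997 = -2.247.

z = -2.247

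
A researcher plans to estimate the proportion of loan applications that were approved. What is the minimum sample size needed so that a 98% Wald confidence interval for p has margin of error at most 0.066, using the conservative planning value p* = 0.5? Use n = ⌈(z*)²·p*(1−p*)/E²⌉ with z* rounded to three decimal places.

n = 311

For 98% confidence, z* = 2.326.
p*(1−p*) = 0.2500.
(z*)²·p*(1−p*)/E² = 5.410276·0.2500/0.004356 = 310.507.
⌈310.507⌉ = 311.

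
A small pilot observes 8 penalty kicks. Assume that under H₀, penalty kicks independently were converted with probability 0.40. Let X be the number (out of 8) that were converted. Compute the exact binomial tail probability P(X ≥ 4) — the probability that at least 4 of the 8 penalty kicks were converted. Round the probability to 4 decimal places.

X is binomial with n = 8 and p = 0.40.
P(X ≥ 4) = Σ_{j=4}^{8} C(8,j)·0.40^j·0.60^{8−j}.
= 0.232243 + 0.123863 + 0.041288 + 0.007864 + 0.000655 = 0.4059.

P = 0.4059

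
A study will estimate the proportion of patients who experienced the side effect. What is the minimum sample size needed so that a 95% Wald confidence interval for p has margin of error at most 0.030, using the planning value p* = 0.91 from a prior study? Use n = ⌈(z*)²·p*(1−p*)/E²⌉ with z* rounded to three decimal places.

For 95% confidence, z* = 1.960.
p*(1−p*) = 0.91·0.09 = 0.0819.
Required n before rounding: 3.841600 × 0.0819 / 0.030² = 349.586.
Rounding up, n = 350.

n = 350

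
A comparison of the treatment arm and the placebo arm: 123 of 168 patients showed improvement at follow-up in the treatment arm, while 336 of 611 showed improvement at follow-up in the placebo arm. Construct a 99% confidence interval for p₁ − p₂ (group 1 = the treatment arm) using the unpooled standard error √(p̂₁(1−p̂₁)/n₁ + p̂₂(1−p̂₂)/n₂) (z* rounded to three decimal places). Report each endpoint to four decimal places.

(0.0801, 0.2844)

p̂₁ = 123/168 = 0.73214, p̂₂ = 336/611 = 0.54992; p̂₁ − p̂₂ = 0.18222.
Unpooled SE = √(p̂₁(1−p̂₁)/n₁ + p̂₂(1−p̂₂)/n₂) = √(0.001167320 + 0.000405087) = 0.039654.
z* = 2.576 at the 99% level. Margin of error = 0.10215.
CI: 0.18222 ± 0.10215 = (0.0801, 0.2844).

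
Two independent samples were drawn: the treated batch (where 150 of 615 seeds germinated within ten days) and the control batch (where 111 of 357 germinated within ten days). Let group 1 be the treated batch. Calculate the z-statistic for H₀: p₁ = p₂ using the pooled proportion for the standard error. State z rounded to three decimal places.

Sample proportions: p̂₁ = 150/615 = 0.24390 and p̂₂ = 111/357 = 0.31092.
Pooling: p̂ = 261/972 = 0.26852.
SE = √[p̂(1−p̂)(1/n₁+1/n₂)] = √[0.26852·0.73148·(1/615+1/357)] ≈ 0.029488.
z = -0.06702/0.029488 = -2.273.

z = -2.273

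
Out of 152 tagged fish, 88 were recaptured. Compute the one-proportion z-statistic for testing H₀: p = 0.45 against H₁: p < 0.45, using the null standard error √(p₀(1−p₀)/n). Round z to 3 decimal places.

z = 3.196

p̂ = 88/152 = 0.57895.
SE₀ = √(0.45·0.55/152) = 0.040352.
Test statistic: z = 0.12895/0.040352 = 3.196.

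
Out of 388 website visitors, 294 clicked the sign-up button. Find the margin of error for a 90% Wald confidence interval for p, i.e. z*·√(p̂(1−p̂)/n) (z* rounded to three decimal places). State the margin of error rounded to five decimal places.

Sample proportion p̂ = 294/388 = 0.75773.
Standard error of p̂: √(0.183574/388) = √0.000473129 = 0.021752.
For 90% confidence, z* = 1.645.
ME = 1.645·0.021752 = 0.03578.

ME = 0.03578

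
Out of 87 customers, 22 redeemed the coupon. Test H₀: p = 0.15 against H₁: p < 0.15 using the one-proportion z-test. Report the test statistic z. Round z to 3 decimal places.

With x = 22 successes in n = 87, p̂ = 0.25287.
SE₀ = √(0.15·0.85/87) = 0.038282.
z = (0.25287 − 0.15)/0.038282 = 0.10287/0.038282 = 2.687.

z = 2.687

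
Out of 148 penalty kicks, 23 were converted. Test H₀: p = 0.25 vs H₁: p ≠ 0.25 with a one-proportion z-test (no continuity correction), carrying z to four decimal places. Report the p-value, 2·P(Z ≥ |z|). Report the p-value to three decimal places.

The sample proportion is 23/148 = 0.15541.
Under H₀, SE = √(p₀(1−p₀)/n) = √(0.25·0.75/148) = √0.001266892 = 0.035593.
z = (p̂ − p₀)/SE = (23/148 − 0.25)/0.035593 ≈ -2.6576.
From the standard normal, 2·P(Z ≥ |z|) = 0.008.

p-value = 0.008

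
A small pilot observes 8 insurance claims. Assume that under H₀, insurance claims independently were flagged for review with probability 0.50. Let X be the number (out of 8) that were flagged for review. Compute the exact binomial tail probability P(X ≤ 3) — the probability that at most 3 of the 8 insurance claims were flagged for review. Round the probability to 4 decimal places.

X is binomial with n = 8 and p = 0.50.
P(X ≤ 3) = C(8,0)·0.50^0·0.50^8 + C(8,1)·0.50^1·0.50^7 + C(8,2)·0.50^2·0.50^6 + C(8,3)·0.50^3·0.50^5.
= 0.003906 + 0.031250 + 0.109375 + 0.218750 = 0.3633.

P = 0.3633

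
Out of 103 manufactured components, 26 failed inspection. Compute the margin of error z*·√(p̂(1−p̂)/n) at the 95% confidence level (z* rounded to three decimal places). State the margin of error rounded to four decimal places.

ME = 0.0839

Sample proportion p̂ = 26/103 = 0.25243.
Standard error of p̂: √(0.188708/103) = √0.001832114 = 0.042803.
z* = 1.960 at the 95% level.
ME = 1.960·0.042803 = 0.0839.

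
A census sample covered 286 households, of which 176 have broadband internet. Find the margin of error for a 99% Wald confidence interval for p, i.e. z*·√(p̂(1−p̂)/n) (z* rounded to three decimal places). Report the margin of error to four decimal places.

The sample proportion is 176/286 = 0.61538.
SE(p̂) = √(0.61538·0.38462/286) = 0.028768.
z* = 2.576 at the 99% level.
Margin of error = z*·SE = 2.576 × 0.028768 = 0.0741.

ME = 0.0741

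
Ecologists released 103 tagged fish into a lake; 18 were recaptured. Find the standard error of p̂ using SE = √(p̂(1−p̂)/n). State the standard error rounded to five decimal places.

SE = 0.03742

The sample proportion is 18/103 = 0.17476.
p̂(1−p̂) = 0.17476·0.82524 = 0.144219.
SE = √(0.144219/103) = 0.03742.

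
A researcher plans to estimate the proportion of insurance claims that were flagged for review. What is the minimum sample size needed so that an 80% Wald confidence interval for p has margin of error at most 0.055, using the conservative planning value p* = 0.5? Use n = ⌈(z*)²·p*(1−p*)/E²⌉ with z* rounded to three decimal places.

n = 136

z* = 1.282 at the 80% level.
p*(1−p*) = 0.50·0.50 = 0.2500.
Required n before rounding: 1.643524 × 0.2500 / 0.055² = 135.828.
Rounding up, n = 136.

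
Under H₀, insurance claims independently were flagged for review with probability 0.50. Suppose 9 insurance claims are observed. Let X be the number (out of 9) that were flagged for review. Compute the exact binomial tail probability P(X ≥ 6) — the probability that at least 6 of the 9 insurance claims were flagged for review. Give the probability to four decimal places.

X ~ Binomial(n=9, p=0.50).
P(X ≥ 6) = C(9,6)·0.50^6·0.50^3 + C(9,7)·0.50^7·0.50^2 + C(9,8)·0.50^8·0.50^1 + C(9,9)·0.50^9·0.50^0.
= 0.164062 + 0.070312 + 0.017578 + 0.001953 = 0.2539.

P = 0.2539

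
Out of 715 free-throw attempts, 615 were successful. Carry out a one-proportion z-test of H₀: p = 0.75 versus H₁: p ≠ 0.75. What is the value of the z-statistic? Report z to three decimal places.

z = 6.801

p̂ = 615/715 = 0.86014.
SE₀ = √(0.75·0.25/715) = 0.016194.
z = (0.86014 − 0.75)/0.016194 = 0.11014/0.016194 = 6.801.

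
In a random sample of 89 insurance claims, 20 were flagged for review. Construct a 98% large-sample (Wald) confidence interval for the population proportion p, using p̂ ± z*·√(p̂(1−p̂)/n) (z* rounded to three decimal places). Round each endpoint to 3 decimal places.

(0.122, 0.328)

With x = 20 successes in n = 89, p̂ = 0.22472.
SE = √(p̂(1−p̂)/n) = √(0.174220/89) = 0.044244.
For 98% confidence, z* = 2.326.
Margin = 2.326·0.044244 = 0.10291.
Interval: 0.22472 ± 0.10291 → (0.122, 0.328).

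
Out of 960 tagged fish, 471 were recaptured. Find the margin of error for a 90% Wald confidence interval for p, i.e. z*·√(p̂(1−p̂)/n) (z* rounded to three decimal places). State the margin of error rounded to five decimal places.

ME = 0.02654

The sample proportion is 471/960 = 0.49062.
SE = √(p̂(1−p̂)/n) = √(0.249912/960) = 0.016135.
The 90% critical value is z* = 1.645.
Margin of error = z*·SE = 1.645 × 0.016135 = 0.02654.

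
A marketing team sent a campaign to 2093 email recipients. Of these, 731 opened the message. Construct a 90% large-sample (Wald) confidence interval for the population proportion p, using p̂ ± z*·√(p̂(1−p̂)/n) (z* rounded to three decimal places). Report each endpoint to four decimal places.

(0.3321, 0.3664)

With x = 731 successes in n = 2093, p̂ = 0.34926.
Standard error of p̂: √(0.227277/2093) = √0.000108589 = 0.010421.
The 90% critical value is z* = 1.645.
Margin of error: 1.645 × 0.010421 = 0.01714.
CI: 0.34926 ± 0.01714 = (0.3321, 0.3664).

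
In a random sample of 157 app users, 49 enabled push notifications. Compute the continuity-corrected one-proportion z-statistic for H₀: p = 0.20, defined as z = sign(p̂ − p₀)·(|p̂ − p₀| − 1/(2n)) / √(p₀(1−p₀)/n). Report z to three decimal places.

Sample proportion p̂ = 49/157 = 0.31210. p̂ − p₀ = 0.112102.
1/(2n) = 0.003185.
Corrected numerator: |0.112102| − 0.003185 = 0.108917.
Under H₀, SE = √(p₀(1−p₀)/n) = √(0.20·0.80/157) = √0.001019108 = 0.031923.
z = +0.108917/0.031923 = 3.412.

z = 3.412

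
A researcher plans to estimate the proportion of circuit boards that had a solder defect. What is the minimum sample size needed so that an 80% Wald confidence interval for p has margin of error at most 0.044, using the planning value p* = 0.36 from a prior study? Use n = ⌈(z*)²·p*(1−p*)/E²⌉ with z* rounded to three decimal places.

n = 196

z* = 1.282 at the 80% level.
p*(1−p*) = 0.2304.
Required n before rounding: 1.643524 × 0.2304 / 0.044² = 195.593.
⌈195.593⌉ = 196.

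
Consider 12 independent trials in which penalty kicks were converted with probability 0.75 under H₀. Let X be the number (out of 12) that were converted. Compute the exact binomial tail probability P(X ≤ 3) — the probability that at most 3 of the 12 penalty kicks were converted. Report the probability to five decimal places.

X is binomial with n = 12 and p = 0.75.
P(X ≤ 3) = C(12,0)·0.75^0·0.25^12 + C(12,1)·0.75^1·0.25^11 + C(12,2)·0.75^2·0.25^10 + C(12,3)·0.75^3·0.25^9.
= 0.000000 + 0.000002 + 0.000035 + 0.000354 = 0.00039.

P = 0.00039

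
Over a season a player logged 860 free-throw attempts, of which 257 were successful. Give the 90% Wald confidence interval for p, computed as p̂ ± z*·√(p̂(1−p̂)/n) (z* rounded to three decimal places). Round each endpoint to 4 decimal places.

With x = 257 successes in n = 860, p̂ = 0.29884.
SE(p̂) = √(0.29884·0.70116/860) = 0.015609.
The 90% critical value is z* = 1.645.
Margin = 1.645·0.015609 = 0.02568.
So the interval runs from 0.2732 to 0.3245.

(0.2732, 0.3245)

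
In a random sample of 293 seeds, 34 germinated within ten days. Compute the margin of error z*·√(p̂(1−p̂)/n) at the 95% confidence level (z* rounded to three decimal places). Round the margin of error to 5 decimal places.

With x = 34 successes in n = 293, p̂ = 0.11604.
SE(p̂) = √(0.11604·0.88396/293) = 0.018711.
z* = 1.960 at the 95% level.
ME = 1.960·0.018711 = 0.03667.

ME = 0.03667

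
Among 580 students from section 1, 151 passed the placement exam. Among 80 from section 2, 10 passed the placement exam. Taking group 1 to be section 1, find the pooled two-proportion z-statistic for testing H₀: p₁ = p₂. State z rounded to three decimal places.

Sample proportions: p̂₁ = 151/580 = 0.26034 and p̂₂ = 10/80 = 0.12500.
Pooling: p̂ = 161/660 = 0.24394.
Pooled SE = √[0.1844330·0.01422414] ≈ 0.051219.
z = 0.13534/0.051219 = 2.642.

z = 2.642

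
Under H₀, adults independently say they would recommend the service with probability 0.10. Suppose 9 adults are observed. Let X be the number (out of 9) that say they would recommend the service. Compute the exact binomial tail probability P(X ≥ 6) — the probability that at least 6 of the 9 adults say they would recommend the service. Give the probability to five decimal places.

P = 0.00006

X is binomial with n = 9 and p = 0.10.
P(X ≥ 6) = C(9,6)·0.10^6·0.90^3 + C(9,7)·0.10^7·0.90^2 + C(9,8)·0.10^8·0.90^1 + C(9,9)·0.10^9·0.90^0.
= 0.000061 + 0.000003 + 0.000000 + 0.000000 = 0.00006.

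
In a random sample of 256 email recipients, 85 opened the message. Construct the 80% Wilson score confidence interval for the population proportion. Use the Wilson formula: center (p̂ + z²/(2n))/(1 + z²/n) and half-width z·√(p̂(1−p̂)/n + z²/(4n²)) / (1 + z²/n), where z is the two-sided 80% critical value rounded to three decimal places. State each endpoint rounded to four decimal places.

(0.2955, 0.3707)

Here p̂ = 85/256 = 0.33203 and z = 1.282 (z² = 1.643524).
Denominator 1 + z²/n = 1 + 1.643524/256 = 1.006420.
Center = (0.33203 + 0.003210)/1.006420 = 0.33310.
Radicand: p̂(1−p̂)/n + z²/(4n²) = 0.000866354 + 0.000006270 = 0.000872624.
Half-width = z·√(radicand)/denom = 1.282·0.029540/1.006420 = 0.03763.
Interval: 0.33310 ± 0.03763 → (0.2955, 0.3707).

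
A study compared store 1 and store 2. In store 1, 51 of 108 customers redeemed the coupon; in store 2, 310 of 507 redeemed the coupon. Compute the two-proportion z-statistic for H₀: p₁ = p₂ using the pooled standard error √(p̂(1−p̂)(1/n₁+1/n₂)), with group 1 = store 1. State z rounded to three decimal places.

z = -2.668

Sample proportions: p̂₁ = 51/108 = 0.47222 and p̂₂ = 310/507 = 0.61144.
Pooling: p̂ = 361/615 = 0.58699.
SE = √[p̂(1−p̂)(1/n₁+1/n₂)] = √[0.58699·0.41301·(1/108+1/507)] ≈ 0.052182.
z = -0.13922/0.052182 = -2.668.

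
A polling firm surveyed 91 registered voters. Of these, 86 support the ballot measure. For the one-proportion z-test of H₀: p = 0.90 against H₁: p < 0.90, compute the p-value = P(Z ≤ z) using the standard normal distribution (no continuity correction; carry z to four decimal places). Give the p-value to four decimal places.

p-value = 0.9240

The sample proportion is 86/91 = 0.94505.
Under H₀, SE = √(p₀(1−p₀)/n) = √(0.90·0.10/91) = √0.000989011 = 0.031449.
z = (p̂ − p₀)/SE = (86/91 − 0.90)/0.031449 ≈ 1.4327.
From the standard normal, P(Z ≤ z) = 0.9240.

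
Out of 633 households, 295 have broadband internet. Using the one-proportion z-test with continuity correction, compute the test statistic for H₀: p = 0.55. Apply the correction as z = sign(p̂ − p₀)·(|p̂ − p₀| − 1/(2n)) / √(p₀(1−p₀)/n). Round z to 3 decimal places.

z = -4.206

Sample proportion p̂ = 295/633 = 0.46603. p̂ − p₀ = -0.083965.
Continuity correction 1/(2n) = 1/1266 = 0.000790.
Corrected numerator: |-0.083965| − 0.000790 = 0.083175.
Under H₀, SE = √(p₀(1−p₀)/n) = √(0.55·0.45/633) = √0.000390995 = 0.019774.
z = −0.083175/0.019774 = -4.206.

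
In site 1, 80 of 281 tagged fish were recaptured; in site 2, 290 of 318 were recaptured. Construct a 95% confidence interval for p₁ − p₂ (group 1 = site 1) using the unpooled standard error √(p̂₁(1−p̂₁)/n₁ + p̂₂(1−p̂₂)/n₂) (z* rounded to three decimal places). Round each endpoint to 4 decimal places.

p̂₁ = 80/281 = 0.28470, p̂₂ = 290/318 = 0.91195; p̂₁ − p̂₂ = -0.62725.
Unpooled SE = √(p̂₁(1−p̂₁)/n₁ + p̂₂(1−p̂₂)/n₂) = √(0.000724715 + 0.000252508) = 0.031261.
z* = 1.960 at the 95% level. Margin of error = 0.06127.
CI: -0.62725 ± 0.06127 = (-0.6885, -0.5660).

(-0.6885, -0.5660)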